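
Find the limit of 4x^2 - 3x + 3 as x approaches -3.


Since polynomials are continuous, we use direct substitution.
lim(x->-3) of 4x^2 - 3x + 3
= 4 * (-3)^2 - 3 * (-3) + 3
= 36 + 9 + 3
= 48

48


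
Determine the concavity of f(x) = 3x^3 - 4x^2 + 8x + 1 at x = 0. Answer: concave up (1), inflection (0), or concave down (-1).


Concavity is determined by the sign of f''(x).
f(x) = 3x^3 - 4x^2 + 8x + 1
f'(x) = 9x^2 - 8x + 8
f''(x) = 18x - 8
f''(0) = 18 * 0 - 8
= 0 - 8
= -8
Since f''(0) < 0, the function is concave down (-1)

-1


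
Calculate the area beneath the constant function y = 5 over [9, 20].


The area under a constant function y = 5 is a rectangle.
Width = 20 - 9 = 11
Height = 5
Area = width * height
= 11 * 5
= 55

55


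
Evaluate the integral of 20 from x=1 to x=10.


The integral of a constant k over [a, b] equals k * (b - a).
integral from 1 to 10 of 20 dx
= 20 * (10 - 1)
= 20 * 9
= 180

180


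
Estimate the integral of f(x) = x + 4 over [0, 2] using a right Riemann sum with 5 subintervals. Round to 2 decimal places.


Right Riemann sum uses right endpoints of each subinterval.
Interval: [0, 2], n = 5
dx = (2 - 0) / 5 = 2/5
Right endpoints: [2/5, 4/5, 6/5, 8/5, 2]
f values: [22/5, 24/5, 26/5, 28/5, 6]
Sum = dx * (sum of f values)
= 2/5 * 26
= 52/5 = 10.40

10.40


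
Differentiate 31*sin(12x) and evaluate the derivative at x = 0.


Apply the chain rule to differentiate 31*sin(12x):
d/dx [31*sin(12x)]
= 31 * cos(12x) * d/dx(12x)
= 31 * 12 * cos(12x)
= 372 * cos(12x)
Evaluate at x = 0:
= 372 * cos(0)
= 372 * 1
= 372

372


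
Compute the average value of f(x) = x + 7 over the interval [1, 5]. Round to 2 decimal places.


Average value = 1/(b-a) * integral from a to b of f(x) dx
First compute the integral of x + 7:
F(x) = (1/2)x^2 + 7x
F(5) = 1/2 * 25 + 7 * 5 = 95/2
F(1) = 1/2 * 1 + 7 * 1 = 15/2
Integral = 95/2 - 15/2 = 40
Average = 40 / (5 - 1) = 40 / 4
= 10 = 10.00

10.00


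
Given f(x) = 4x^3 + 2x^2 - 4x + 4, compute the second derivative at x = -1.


First derivative:
f'(x) = 12x^2 + 4x - 4
Second derivative:
f''(x) = 24x + 4
Substitute x = -1:
f''(-1) = 24 * (-1) + 4
= -24 + 4
= -20

-20


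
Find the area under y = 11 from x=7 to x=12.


The area under a constant function y = 11 is a rectangle.
Width = 12 - 7 = 5
Height = 11
Area = width * height
= 5 * 11
= 55

55


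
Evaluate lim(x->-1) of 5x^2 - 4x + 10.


Since polynomials are continuous, we use direct substitution.
lim(x->-1) of 5x^2 - 4x + 10
= 5 * (-1)^2 - 4 * (-1) + 10
= 5 + 4 + 10
= 19

19


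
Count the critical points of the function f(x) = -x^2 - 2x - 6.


Find where f'(x) = 0:
f'(x) = -2x - 2
Set f'(x) = 0:
-2x - 2 = 0
x = 2 / (-2) = -1
This is a linear equation in x, so there is exactly one solution.
Number of critical points: 1

1


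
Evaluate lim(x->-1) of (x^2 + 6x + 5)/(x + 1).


Direct substitution gives 0/0, so we factor the numerator.
Factor: (x^2 + 6x + 5) = (x + 1)(x + 5)
Cancel the common factor (x + 1):
(x^2 + 6x + 5)/(x + 1) = (x + 5)
Now substitute x = -1:
= (-1) - (-5) = 4

4


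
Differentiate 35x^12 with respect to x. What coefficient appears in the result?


We apply the power rule: d/dx [ax^n] = a*n * x^(n-1)
d/dx [35x^12]
= 35 * 12 * x^(12-1)
= 420x^11
The coefficient is 420

420


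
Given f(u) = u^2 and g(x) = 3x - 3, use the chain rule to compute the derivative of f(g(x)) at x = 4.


Using the chain rule: (f(g(x)))' = f'(g(x)) * g'(x)
First, find g(4):
g(4) = 3 * 4 - 3 = 9
Next, f'(u) = 2u
And g'(x) = 3
So f'(g(4)) * g'(4)
= 2 * 9 * 3
= 54

54


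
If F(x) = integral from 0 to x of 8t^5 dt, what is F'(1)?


By the Fundamental Theorem of Calculus (Part 1):
If F(x) = integral from 0 to x of f(t) dt, then F'(x) = f(x)
Here f(t) = 8t^5
So F'(x) = 8x^5
Evaluate at x = 1:
F'(1) = 8 * 1^5
= 8 * 1
= 8

8


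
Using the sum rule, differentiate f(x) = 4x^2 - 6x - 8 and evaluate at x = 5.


Differentiate term by term using power and sum rules:
f(x) = 4x^2 - 6x - 8
f'(x) = 8x - 6
Substitute x = 5:
f'(5) = 8 * 5 - 6
= 40 - 6
= 34

34


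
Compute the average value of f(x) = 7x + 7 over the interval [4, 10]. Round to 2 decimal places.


Average value = 1/(b-a) * integral from a to b of f(x) dx
First compute the integral of 7x + 7:
F(x) = (7/2)x^2 + 7x
F(10) = 7/2 * 100 + 7 * 10 = 420
F(4) = 7/2 * 16 + 7 * 4 = 84
Integral = 420 - 84 = 336
Average = 336 / (10 - 4) = 336 / 6
= 56 = 56.00

56.00


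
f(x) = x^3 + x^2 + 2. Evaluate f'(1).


Differentiate f(x) = x^3 + x^2 + 2 term by term:
f'(x) = 3x^2 + 2x
Substitute x = 1:
f'(1) = 3 * 1^2 + 2 * 1 + 0
= 3 + 2 + 0
= 5

5


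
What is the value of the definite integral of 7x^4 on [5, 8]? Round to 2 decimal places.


Find the antiderivative of 7x^4:
F(x) = 7/5 * x^5
Apply the Fundamental Theorem of Calculus:
F(8) - F(5)
= 7/5 * 8^5 - 7/5 * 5^5
= 7/5 * (32768 - 3125)
= 7/5 * 29643
= 207501/5 = 41500.20

41500.20


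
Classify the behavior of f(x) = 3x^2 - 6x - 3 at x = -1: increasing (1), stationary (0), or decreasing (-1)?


Compute f'(x) to determine behavior:
f'(x) = 6x - 6
f'(-1) = 6 * (-1) - 6
= -6 - 6
= -12
Since f'(-1) < 0, the function is decreasing (-1)

-1


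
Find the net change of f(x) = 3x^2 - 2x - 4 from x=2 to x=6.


Net change = f(b) - f(a)
f(x) = 3x^2 - 2x - 4
Compute f(6):
f(6) = 3 * 6^2 - 2 * 6 - 4
= 108 - 12 - 4
= 92
Compute f(2):
f(2) = 3 * 2^2 - 2 * 2 - 4
= 12 - 4 - 4
= 4
Net change = 92 - 4 = 88

88


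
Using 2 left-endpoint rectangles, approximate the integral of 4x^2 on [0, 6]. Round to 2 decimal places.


Left Riemann sum uses left endpoints of each subinterval.
Interval: [0, 6], n = 2
dx = (6 - 0) / 2 = 3
Left endpoints: [0, 3]
f values: [0, 36]
Sum = dx * (sum of f values)
= 3 * 36
= 108 = 108.00

108.00


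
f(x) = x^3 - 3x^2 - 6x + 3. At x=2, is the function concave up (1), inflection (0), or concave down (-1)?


Concavity is determined by the sign of f''(x).
f(x) = x^3 - 3x^2 - 6x + 3
f'(x) = 3x^2 - 6x - 6
f''(x) = 6x - 6
f''(2) = 6 * 2 - 6
= 12 - 6
= 6
Since f''(2) > 0, the function is concave up (1)

1


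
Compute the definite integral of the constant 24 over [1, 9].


The integral of a constant k over [a, b] equals k * (b - a).
integral from 1 to 9 of 24 dx
= 24 * (9 - 1)
= 24 * 8
= 192

192


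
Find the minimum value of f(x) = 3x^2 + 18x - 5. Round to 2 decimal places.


For a quadratic f(x) = ax^2 + bx + c with a > 0, the minimum is at the vertex.
Vertex x-coordinate: x = -b/(2a)
x = -(18) / (2 * 3)
x = -18/6 = -3
Substitute back to find the minimum value:
f(-3) = 3 * (-3)^2 + 18 * (-3) - 5
= 27 - 54 - 5
= -32 = -32.00

-32.00


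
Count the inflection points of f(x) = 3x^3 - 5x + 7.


Inflection points occur where f''(x) = 0 and concavity changes.
f(x) = 3x^3 - 5x + 7
f'(x) = 9x^2 - 5
f''(x) = 18x
Set f''(x) = 0:
18x = 0
x = 0 / 18 = 0
Since f''(x) is linear (degree 1), it changes sign at this point.
Therefore there is exactly 1 inflection point.

1


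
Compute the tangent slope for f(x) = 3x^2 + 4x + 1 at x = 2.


The slope of the tangent line equals f'(x) at the point.
f(x) = 3x^2 + 4x + 1
f'(x) = 6x + 4
At x = 2:
f'(2) = 6 * 2 + 4
= 12 + 4
= 16

16


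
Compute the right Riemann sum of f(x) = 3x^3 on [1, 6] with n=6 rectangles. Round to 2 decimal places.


Right Riemann sum uses right endpoints of each subinterval.
Interval: [1, 6], n = 6
dx = (6 - 1) / 6 = 5/6
Right endpoints: [11/6, 8/3, 7/2, 13/3, 31/6, 6]
f values: [1331/72, 512/9, 1029/8, 2197/9, 29791/72, 648]
Sum = dx * (sum of f values)
= 5/6 * 12079/8
= 60395/48 ≈ 1258.23

1258.23


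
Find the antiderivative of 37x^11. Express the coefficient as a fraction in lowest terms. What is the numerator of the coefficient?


Apply the power rule for integration:
integral of ax^n dx = a/(n+1) * x^(n+1) + C
integral of 37x^11 dx
= 37/12 * x^12 + C
The coefficient in lowest terms is 37/12, and its numerator is 37

37


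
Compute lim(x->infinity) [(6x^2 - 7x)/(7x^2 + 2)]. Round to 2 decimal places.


For limits at infinity with equal-degree polynomials,
we compare leading coefficients.
Numerator leading term: 6x^2
Denominator leading term: 7x^2
Divide both by x^2:
lim = (6 - 7/x) / (7 + 2/x^2)
As x -> infinity, the 1/x and 1/x^2 terms vanish:
= 6/7 ≈ 0.86

0.86


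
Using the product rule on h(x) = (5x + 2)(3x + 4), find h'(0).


Let u(x) = 5x + 2 and v(x) = 3x + 4
u'(x) = 5
v'(x) = 3
Product rule: h'(x) = u'(x)*v(x) + u(x)*v'(x)
= 5 * (3x + 4) + (5x + 2) * 3
At x = 0:
u(0) = 5 * 0 + 2 = 2
v(0) = 3 * 0 + 4 = 4
h'(0) = 5 * 4 + 2 * 3
= 20 + 6
= 26

26


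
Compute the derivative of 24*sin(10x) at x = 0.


Apply the chain rule to differentiate 24*sin(10x):
d/dx [24*sin(10x)]
= 24 * cos(10x) * d/dx(10x)
= 24 * 10 * cos(10x)
= 240 * cos(10x)
Evaluate at x = 0:
= 240 * cos(0)
= 240 * 1
= 240

240


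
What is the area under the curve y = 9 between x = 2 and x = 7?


The area under a constant function y = 9 is a rectangle.
Width = 7 - 2 = 5
Height = 9
Area = width * height
= 5 * 9
= 45

45


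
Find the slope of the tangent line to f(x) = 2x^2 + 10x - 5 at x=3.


The slope of the tangent line equals f'(x) at the point.
f(x) = 2x^2 + 10x - 5
f'(x) = 4x + 10
At x = 3:
f'(3) = 4 * 3 + 10
= 12 + 10
= 22

22


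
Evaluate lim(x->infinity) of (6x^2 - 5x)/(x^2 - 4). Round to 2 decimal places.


For limits at infinity with equal-degree polynomials,
we compare leading coefficients.
Numerator leading term: 6x^2
Denominator leading term: x^2
Divide both by x^2:
lim = (6 - 5/x) / (1 - 4/x^2)
As x -> infinity, the 1/x and 1/x^2 terms vanish:
= 6/1 = 6 = 6.00

6.00


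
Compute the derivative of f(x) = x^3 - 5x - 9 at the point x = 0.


Differentiate f(x) = x^3 - 5x - 9 term by term:
f'(x) = 3x^2 - 5
Substitute x = 0:
f'(0) = 3 * 0^2 + 0 * 0 - 5
= 0 + 0 - 5
= -5

-5


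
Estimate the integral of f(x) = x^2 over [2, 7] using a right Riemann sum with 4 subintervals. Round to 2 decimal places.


Right Riemann sum uses right endpoints of each subinterval.
Interval: [2, 7], n = 4
dx = (7 - 2) / 4 = 5/4
Right endpoints: [13/4, 9/2, 23/4, 7]
f values: [169/16, 81/4, 529/16, 49]
Sum = dx * (sum of f values)
= 5/4 * 903/8
= 4515/32 ≈ 141.09

141.09


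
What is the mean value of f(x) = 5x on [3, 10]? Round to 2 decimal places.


Average value = 1/(b-a) * integral from a to b of f(x) dx
First compute the integral of 5x:
F(x) = (5/2)x^2
F(10) = 5/2 * 100 + 0 * 10 = 250
F(3) = 5/2 * 9 + 0 * 3 = 45/2
Integral = 250 - 45/2 = 455/2
Average = (455/2) / (10 - 3) = (455/2) / 7
= 65/2 = 32.50

32.50


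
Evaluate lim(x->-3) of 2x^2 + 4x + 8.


Since polynomials are continuous, we use direct substitution.
lim(x->-3) of 2x^2 + 4x + 8
= 2 * (-3)^2 + 4 * (-3) + 8
= 18 - 12 + 8
= 14

14


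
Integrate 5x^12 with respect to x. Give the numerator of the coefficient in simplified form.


Apply the power rule for integration:
integral of ax^n dx = a/(n+1) * x^(n+1) + C
integral of 5x^12 dx
= 5/13 * x^13 + C
The coefficient in lowest terms is 5/13, and its numerator is 5

5


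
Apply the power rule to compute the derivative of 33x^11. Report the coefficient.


We apply the power rule: d/dx [ax^n] = a*n * x^(n-1)
d/dx [33x^11]
= 33 * 11 * x^(11-1)
= 363x^10
The coefficient is 363

363


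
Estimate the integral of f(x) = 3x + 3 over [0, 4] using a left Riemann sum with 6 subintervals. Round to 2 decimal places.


Left Riemann sum uses left endpoints of each subinterval.
Interval: [0, 4], n = 6
dx = (4 - 0) / 6 = 2/3
Left endpoints: [0, 2/3, 4/3, 2, 8/3, 10/3]
f values: [3, 5, 7, 9, 11, 13]
Sum = dx * (sum of f values)
= 2/3 * 48
= 32 = 32.00

32.00


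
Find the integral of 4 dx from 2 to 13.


The integral of a constant k over [a, b] equals k * (b - a).
integral from 2 to 13 of 4 dx
= 4 * (13 - 2)
= 4 * 11
= 44

44


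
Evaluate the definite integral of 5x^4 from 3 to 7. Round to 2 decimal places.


Find the antiderivative of 5x^4:
F(x) = 5/5 * x^5
Apply the Fundamental Theorem of Calculus:
F(7) - F(3)
= 5/5 * 7^5 - 5/5 * 3^5
= 5/5 * (16807 - 243)
= 5/5 * 16564
= 16564 = 16564.00

16564.00


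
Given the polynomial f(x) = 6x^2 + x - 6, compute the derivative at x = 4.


Differentiate term by term using power and sum rules:
f(x) = 6x^2 + x - 6
f'(x) = 12x + 1
Substitute x = 4:
f'(4) = 12 * 4 + 1
= 48 + 1
= 49

49


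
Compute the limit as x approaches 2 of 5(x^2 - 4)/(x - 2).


Direct substitution gives 0/0, so we factor the numerator.
Factor: 5(x^2 - 4) = 5 * (x - 2)(x + 2)
Cancel the common factor (x - 2):
5(x^2 - 4)/(x - 2) = 5 * (x + 2)
Now substitute x = 2:
= 5 * (2 + 2) = 20

20


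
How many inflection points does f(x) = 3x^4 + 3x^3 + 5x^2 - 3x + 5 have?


Inflection points occur where f''(x) = 0 and concavity changes.
f(x) = 3x^4 + 3x^3 + 5x^2 - 3x + 5
f'(x) = 12x^3 + 9x^2 + 10x - 3
f''(x) = 36x^2 + 18x + 10
This is a quadratic in x. Use the discriminant to count real roots.
Discriminant = (18)^2 - 4 * 36 * 10
= 324 - 1440
= -1116
Since discriminant < 0, f''(x) = 0 has no real solutions.
Number of inflection points: 0

0


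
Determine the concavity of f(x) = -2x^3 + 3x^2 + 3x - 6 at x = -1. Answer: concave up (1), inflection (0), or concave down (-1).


Concavity is determined by the sign of f''(x).
f(x) = -2x^3 + 3x^2 + 3x - 6
f'(x) = -6x^2 + 6x + 3
f''(x) = -12x + 6
f''(-1) = -12 * (-1) + 6
= 12 + 6
= 18
Since f''(-1) > 0, the function is concave up (1)

1


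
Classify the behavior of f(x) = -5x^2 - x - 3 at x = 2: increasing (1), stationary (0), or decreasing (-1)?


Compute f'(x) to determine behavior:
f'(x) = -10x - 1
f'(2) = -10 * 2 - 1
= -20 - 1
= -21
Since f'(2) < 0, the function is decreasing (-1)

-1


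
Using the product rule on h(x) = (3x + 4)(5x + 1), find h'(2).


Let u(x) = 3x + 4 and v(x) = 5x + 1
u'(x) = 3
v'(x) = 5
Product rule: h'(x) = u'(x)*v(x) + u(x)*v'(x)
= 3 * (5x + 1) + (3x + 4) * 5
At x = 2:
u(2) = 3 * 2 + 4 = 10
v(2) = 5 * 2 + 1 = 11
h'(2) = 3 * 11 + 10 * 5
= 33 + 50
= 83

83


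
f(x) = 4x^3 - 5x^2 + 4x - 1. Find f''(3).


First derivative:
f'(x) = 12x^2 - 10x + 4
Second derivative:
f''(x) = 24x - 10
Substitute x = 3:
f''(3) = 24 * 3 - 10
= 72 - 10
= 62

62


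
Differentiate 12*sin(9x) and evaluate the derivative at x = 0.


Apply the chain rule to differentiate 12*sin(9x):
d/dx [12*sin(9x)]
= 12 * cos(9x) * d/dx(9x)
= 12 * 9 * cos(9x)
= 108 * cos(9x)
Evaluate at x = 0:
= 108 * cos(0)
= 108 * 1
= 108

108


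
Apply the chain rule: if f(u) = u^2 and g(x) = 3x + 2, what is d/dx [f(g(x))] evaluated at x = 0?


Using the chain rule: (f(g(x)))' = f'(g(x)) * g'(x)
First, find g(0):
g(0) = 3 * 0 + 2 = 2
Next, f'(u) = 2u
And g'(x) = 3
So f'(g(0)) * g'(0)
= 2 * 2 * 3
= 12

12


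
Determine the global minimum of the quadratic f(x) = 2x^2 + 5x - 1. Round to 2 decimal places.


For a quadratic f(x) = ax^2 + bx + c with a > 0, the minimum is at the vertex.
Vertex x-coordinate: x = -b/(2a)
x = -(5) / (2 * 2)
x = -5/4
Substitute back to find the minimum value:
f(-5/4) = 2 * (-5/4)^2 + 5 * (-5/4) - 1
= 25/8 - 25/4 - 1
= -33/8 ≈ -4.13

-4.13


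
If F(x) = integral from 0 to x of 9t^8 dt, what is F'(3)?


By the Fundamental Theorem of Calculus (Part 1):
If F(x) = integral from 0 to x of f(t) dt, then F'(x) = f(x)
Here f(t) = 9t^8
So F'(x) = 9x^8
Evaluate at x = 3:
F'(3) = 9 * 3^8
= 9 * 6561
= 59049

59049


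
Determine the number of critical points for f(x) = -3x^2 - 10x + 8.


Find where f'(x) = 0:
f'(x) = -6x - 10
Set f'(x) = 0:
-6x - 10 = 0
x = 10 / (-6) = -5/3
This is a linear equation in x, so there is exactly one solution.
Number of critical points: 1

1


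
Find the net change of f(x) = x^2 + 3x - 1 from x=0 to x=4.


Net change = f(b) - f(a)
f(x) = x^2 + 3x - 1
Compute f(4):
f(4) = 1 * 4^2 + 3 * 4 - 1
= 16 + 12 - 1
= 27
Compute f(0):
f(0) = 1 * 0^2 + 3 * 0 - 1
= 0 + 0 - 1
= -1
Net change = 27 - (-1) = 28

28


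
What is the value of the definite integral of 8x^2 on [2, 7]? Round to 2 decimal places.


Find the antiderivative of 8x^2:
F(x) = 8/3 * x^3
Apply the Fundamental Theorem of Calculus:
F(7) - F(2)
= 8/3 * 7^3 - 8/3 * 2^3
= 8/3 * (343 - 8)
= 8/3 * 335
= 2680/3 ≈ 893.33

893.33


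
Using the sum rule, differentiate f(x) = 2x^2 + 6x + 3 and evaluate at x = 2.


Differentiate term by term using power and sum rules:
f(x) = 2x^2 + 6x + 3
f'(x) = 4x + 6
Substitute x = 2:
f'(2) = 4 * 2 + 6
= 8 + 6
= 14

14


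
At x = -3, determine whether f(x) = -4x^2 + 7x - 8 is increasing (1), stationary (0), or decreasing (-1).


Compute f'(x) to determine behavior:
f'(x) = -8x + 7
f'(-3) = -8 * (-3) + 7
= 24 + 7
= 31
Since f'(-3) > 0, the function is increasing (1)

1


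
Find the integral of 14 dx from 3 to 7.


The integral of a constant k over [a, b] equals k * (b - a).
integral from 3 to 7 of 14 dx
= 14 * (7 - 3)
= 14 * 4
= 56

56


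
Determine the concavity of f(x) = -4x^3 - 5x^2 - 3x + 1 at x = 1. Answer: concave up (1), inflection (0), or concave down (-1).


Concavity is determined by the sign of f''(x).
f(x) = -4x^3 - 5x^2 - 3x + 1
f'(x) = -12x^2 - 10x - 3
f''(x) = -24x - 10
f''(1) = -24 * 1 - 10
= -24 - 10
= -34
Since f''(1) < 0, the function is concave down (-1)

-1


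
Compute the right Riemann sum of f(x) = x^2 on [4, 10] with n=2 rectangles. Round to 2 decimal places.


Right Riemann sum uses right endpoints of each subinterval.
Interval: [4, 10], n = 2
dx = (10 - 4) / 2 = 3
Right endpoints: [7, 10]
f values: [49, 100]
Sum = dx * (sum of f values)
= 3 * 149
= 447 = 447.00

447.00


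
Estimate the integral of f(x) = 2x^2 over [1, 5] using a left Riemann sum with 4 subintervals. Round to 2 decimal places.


Left Riemann sum uses left endpoints of each subinterval.
Interval: [1, 5], n = 4
dx = (5 - 1) / 4 = 1
Left endpoints: [1, 2, 3, 4]
f values: [2, 8, 18, 32]
Sum = dx * (sum of f values)
= 1 * 60
= 60 = 60.00

60.00


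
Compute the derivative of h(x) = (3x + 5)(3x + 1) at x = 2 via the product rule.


Let u(x) = 3x + 5 and v(x) = 3x + 1
u'(x) = 3
v'(x) = 3
Product rule: h'(x) = u'(x)*v(x) + u(x)*v'(x)
= 3 * (3x + 1) + (3x + 5) * 3
At x = 2:
u(2) = 3 * 2 + 5 = 11
v(2) = 3 * 2 + 1 = 7
h'(2) = 3 * 7 + 11 * 3
= 21 + 33
= 54

54


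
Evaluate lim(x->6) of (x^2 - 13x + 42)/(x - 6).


Direct substitution gives 0/0, so we factor the numerator.
Factor: (x^2 - 13x + 42) = (x - 6)(x - 7)
Cancel the common factor (x - 6):
(x^2 - 13x + 42)/(x - 6) = (x - 7)
Now substitute x = 6:
= (6) - (7) = -1

-1


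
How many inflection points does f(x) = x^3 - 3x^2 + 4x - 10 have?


Inflection points occur where f''(x) = 0 and concavity changes.
f(x) = x^3 - 3x^2 + 4x - 10
f'(x) = 3x^2 - 6x + 4
f''(x) = 6x - 6
Set f''(x) = 0:
6x - 6 = 0
x = 6 / 6 = 1
Since f''(x) is linear (degree 1), it changes sign at this point.
Therefore there is exactly 1 inflection point.

1


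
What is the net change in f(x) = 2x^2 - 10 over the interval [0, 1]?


Net change = f(b) - f(a)
f(x) = 2x^2 - 10
Compute f(1):
f(1) = 2 * 1^2 + 0 * 1 - 10
= 2 + 0 - 10
= -8
Compute f(0):
f(0) = 2 * 0^2 + 0 * 0 - 10
= 0 + 0 - 10
= -10
Net change = -8 - (-10) = 2

2


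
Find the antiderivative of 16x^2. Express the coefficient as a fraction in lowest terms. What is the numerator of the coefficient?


Apply the power rule for integration:
integral of ax^n dx = a/(n+1) * x^(n+1) + C
integral of 16x^2 dx
= 16/3 * x^3 + C
The coefficient in lowest terms is 16/3, and its numerator is 16

16


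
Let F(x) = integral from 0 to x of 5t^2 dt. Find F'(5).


By the Fundamental Theorem of Calculus (Part 1):
If F(x) = integral from 0 to x of f(t) dt, then F'(x) = f(x)
Here f(t) = 5t^2
So F'(x) = 5x^2
Evaluate at x = 5:
F'(5) = 5 * 5^2
= 5 * 25
= 125

125


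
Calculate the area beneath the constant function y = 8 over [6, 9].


The area under a constant function y = 8 is a rectangle.
Width = 9 - 6 = 3
Height = 8
Area = width * height
= 3 * 8
= 24

24


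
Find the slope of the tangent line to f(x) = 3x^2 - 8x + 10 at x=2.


The slope of the tangent line equals f'(x) at the point.
f(x) = 3x^2 - 8x + 10
f'(x) = 6x - 8
At x = 2:
f'(2) = 6 * 2 - 8
= 12 - 8
= 4

4


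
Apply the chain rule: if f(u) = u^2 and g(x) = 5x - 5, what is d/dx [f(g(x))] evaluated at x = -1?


Using the chain rule: (f(g(x)))' = f'(g(x)) * g'(x)
First, find g(-1):
g(-1) = 5 * (-1) - 5 = -10
Next, f'(u) = 2u
And g'(x) = 5
So f'(g(-1)) * g'(-1)
= 2 * (-10) * 5
= -100

-100


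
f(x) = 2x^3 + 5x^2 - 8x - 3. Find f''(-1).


First derivative:
f'(x) = 6x^2 + 10x - 8
Second derivative:
f''(x) = 12x + 10
Substitute x = -1:
f''(-1) = 12 * (-1) + 10
= -12 + 10
= -2

-2


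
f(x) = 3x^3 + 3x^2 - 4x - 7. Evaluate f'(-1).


Differentiate f(x) = 3x^3 + 3x^2 - 4x - 7 term by term:
f'(x) = 9x^2 + 6x - 4
Substitute x = -1:
f'(-1) = 9 * (-1)^2 + 6 * (-1) - 4
= 9 - 6 - 4
= -1

-1


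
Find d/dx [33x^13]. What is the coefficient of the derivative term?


We apply the power rule: d/dx [ax^n] = a*n * x^(n-1)
d/dx [33x^13]
= 33 * 13 * x^(13-1)
= 429x^12
The coefficient is 429

429


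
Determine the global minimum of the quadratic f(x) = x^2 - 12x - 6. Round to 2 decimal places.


For a quadratic f(x) = ax^2 + bx + c with a > 0, the minimum is at the vertex.
Vertex x-coordinate: x = -b/(2a)
x = -(-12) / (2 * 1)
x = 12/2 = 6
Substitute back to find the minimum value:
f(6) = 1 * 6^2 - 12 * 6 - 6
= 36 - 72 - 6
= -42 = -42.00

-42.00


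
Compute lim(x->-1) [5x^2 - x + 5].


Since polynomials are continuous, we use direct substitution.
lim(x->-1) of 5x^2 - x + 5
= 5 * (-1)^2 - 1 * (-1) + 5
= 5 + 1 + 5
= 11

11


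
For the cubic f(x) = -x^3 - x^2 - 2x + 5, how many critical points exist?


Find where f'(x) = 0:
f(x) = -x^3 - x^2 - 2x + 5
f'(x) = -3x^2 - 2x - 2
This is a quadratic in x. Use the discriminant to count real roots.
Discriminant = (-2)^2 - 4 * (-3) * (-2)
= 4 - 24
= -20
Since discriminant < 0, f'(x) = 0 has no real solutions.
Number of critical points: 0

0


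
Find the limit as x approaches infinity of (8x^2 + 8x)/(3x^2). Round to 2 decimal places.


For limits at infinity with equal-degree polynomials,
we compare leading coefficients.
Numerator leading term: 8x^2
Denominator leading term: 3x^2
Divide both by x^2:
lim = (8 + 8/x) / (3)
As x -> infinity, the 1/x and 1/x^2 terms vanish:
= 8/3 ≈ 2.67

2.67


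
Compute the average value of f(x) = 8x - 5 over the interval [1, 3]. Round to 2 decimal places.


Average value = 1/(b-a) * integral from a to b of f(x) dx
First compute the integral of 8x - 5:
F(x) = 4x^2 - 5x
F(3) = 4 * 9 - 5 * 3 = 21
F(1) = 4 * 1 - 5 * 1 = -1
Integral = 21 - (-1) = 22
Average = 22 / (3 - 1) = 22 / 2
= 11 = 11.00

11.00


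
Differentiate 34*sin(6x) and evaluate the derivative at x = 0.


Apply the chain rule to differentiate 34*sin(6x):
d/dx [34*sin(6x)]
= 34 * cos(6x) * d/dx(6x)
= 34 * 6 * cos(6x)
= 204 * cos(6x)
Evaluate at x = 0:
= 204 * cos(0)
= 204 * 1
= 204

204


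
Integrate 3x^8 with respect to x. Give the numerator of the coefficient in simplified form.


Apply the power rule for integration:
integral of ax^n dx = a/(n+1) * x^(n+1) + C
integral of 3x^8 dx
= 3/9 * x^9 + C
= 1/3 * x^9 + C
The coefficient in lowest terms is 1/3, and its numerator is 1

1


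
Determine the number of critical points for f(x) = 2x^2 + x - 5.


Find where f'(x) = 0:
f'(x) = 4x + 1
Set f'(x) = 0:
4x + 1 = 0
x = -1 / 4 = -1/4
This is a linear equation in x, so there is exactly one solution.
Number of critical points: 1

1


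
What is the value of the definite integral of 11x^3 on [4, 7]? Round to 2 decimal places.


Find the antiderivative of 11x^3:
F(x) = 11/4 * x^4
Apply the Fundamental Theorem of Calculus:
F(7) - F(4)
= 11/4 * 7^4 - 11/4 * 4^4
= 11/4 * (2401 - 256)
= 11/4 * 2145
= 23595/4 = 5898.75

5898.75


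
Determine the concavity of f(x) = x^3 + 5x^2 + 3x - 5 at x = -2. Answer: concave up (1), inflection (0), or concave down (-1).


Concavity is determined by the sign of f''(x).
f(x) = x^3 + 5x^2 + 3x - 5
f'(x) = 3x^2 + 10x + 3
f''(x) = 6x + 10
f''(-2) = 6 * (-2) + 10
= -12 + 10
= -2
Since f''(-2) < 0, the function is concave down (-1)

-1


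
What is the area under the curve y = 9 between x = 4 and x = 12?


The area under a constant function y = 9 is a rectangle.
Width = 12 - 4 = 8
Height = 9
Area = width * height
= 8 * 9
= 72

72


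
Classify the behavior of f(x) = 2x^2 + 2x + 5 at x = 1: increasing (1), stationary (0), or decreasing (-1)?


Compute f'(x) to determine behavior:
f'(x) = 4x + 2
f'(1) = 4 * 1 + 2
= 4 + 2
= 6
Since f'(1) > 0, the function is increasing (1)

1


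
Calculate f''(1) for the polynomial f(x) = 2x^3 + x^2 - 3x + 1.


First derivative:
f'(x) = 6x^2 + 2x - 3
Second derivative:
f''(x) = 12x + 2
Substitute x = 1:
f''(1) = 12 * 1 + 2
= 12 + 2
= 14

14


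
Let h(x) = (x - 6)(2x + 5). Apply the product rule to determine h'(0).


Let u(x) = x - 6 and v(x) = 2x + 5
u'(x) = 1
v'(x) = 2
Product rule: h'(x) = u'(x)*v(x) + u(x)*v'(x)
= 1 * (2x + 5) + (x - 6) * 2
At x = 0:
u(0) = 1 * 0 - 6 = -6
v(0) = 2 * 0 + 5 = 5
h'(0) = 1 * 5 + (-6) * 2
= 5 - 12
= -7

-7


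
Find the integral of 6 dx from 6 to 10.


The integral of a constant k over [a, b] equals k * (b - a).
integral from 6 to 10 of 6 dx
= 6 * (10 - 6)
= 6 * 4
= 24

24


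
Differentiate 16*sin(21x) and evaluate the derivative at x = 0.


Apply the chain rule to differentiate 16*sin(21x):
d/dx [16*sin(21x)]
= 16 * cos(21x) * d/dx(21x)
= 16 * 21 * cos(21x)
= 336 * cos(21x)
Evaluate at x = 0:
= 336 * cos(0)
= 336 * 1
= 336

336


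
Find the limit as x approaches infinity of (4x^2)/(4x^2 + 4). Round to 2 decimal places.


For limits at infinity with equal-degree polynomials,
we compare leading coefficients.
Numerator leading term: 4x^2
Denominator leading term: 4x^2
Divide both by x^2:
lim = (4) / (4 + 4/x^2)
As x -> infinity, the 1/x and 1/x^2 terms vanish:
= 4/4 = 1 = 1.00

1.00


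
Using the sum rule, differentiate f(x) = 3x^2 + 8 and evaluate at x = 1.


Differentiate term by term using power and sum rules:
f(x) = 3x^2 + 8
f'(x) = 6x
Substitute x = 1:
f'(1) = 6 * 1 + 0
= 6 + 0
= 6

6


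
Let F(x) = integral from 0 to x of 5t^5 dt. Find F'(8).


By the Fundamental Theorem of Calculus (Part 1):
If F(x) = integral from 0 to x of f(t) dt, then F'(x) = f(x)
Here f(t) = 5t^5
So F'(x) = 5x^5
Evaluate at x = 8:
F'(8) = 5 * 8^5
= 5 * 32768
= 163840

163840


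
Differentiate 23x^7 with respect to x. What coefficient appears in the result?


We apply the power rule: d/dx [ax^n] = a*n * x^(n-1)
d/dx [23x^7]
= 23 * 7 * x^(7-1)
= 161x^6
The coefficient is 161

161


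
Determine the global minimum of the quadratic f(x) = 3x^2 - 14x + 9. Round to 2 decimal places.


For a quadratic f(x) = ax^2 + bx + c with a > 0, the minimum is at the vertex.
Vertex x-coordinate: x = -b/(2a)
x = -(-14) / (2 * 3)
x = 14/6 = 7/3
Substitute back to find the minimum value:
f(7/3) = 3 * (7/3)^2 - 14 * (7/3) + 9
= 49/3 - 98/3 + 9
= -22/3 ≈ -7.33

-7.33


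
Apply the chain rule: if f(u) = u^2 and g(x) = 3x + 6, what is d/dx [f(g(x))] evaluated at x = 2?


Using the chain rule: (f(g(x)))' = f'(g(x)) * g'(x)
First, find g(2):
g(2) = 3 * 2 + 6 = 12
Next, f'(u) = 2u
And g'(x) = 3
So f'(g(2)) * g'(2)
= 2 * 12 * 3
= 72

72


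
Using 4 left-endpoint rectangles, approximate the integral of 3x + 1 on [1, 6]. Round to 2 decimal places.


Left Riemann sum uses left endpoints of each subinterval.
Interval: [1, 6], n = 4
dx = (6 - 1) / 4 = 5/4
Left endpoints: [1, 9/4, 7/2, 19/4]
f values: [4, 31/4, 23/2, 61/4]
Sum = dx * (sum of f values)
= 5/4 * 77/2
= 385/8 ≈ 48.13

48.13


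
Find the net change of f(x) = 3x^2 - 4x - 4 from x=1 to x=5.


Net change = f(b) - f(a)
f(x) = 3x^2 - 4x - 4
Compute f(5):
f(5) = 3 * 5^2 - 4 * 5 - 4
= 75 - 20 - 4
= 51
Compute f(1):
f(1) = 3 * 1^2 - 4 * 1 - 4
= 3 - 4 - 4
= -5
Net change = 51 - (-5) = 56

56


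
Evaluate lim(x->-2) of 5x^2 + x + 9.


Since polynomials are continuous, we use direct substitution.
lim(x->-2) of 5x^2 + x + 9
= 5 * (-2)^2 + 1 * (-2) + 9
= 20 - 2 + 9
= 27

27


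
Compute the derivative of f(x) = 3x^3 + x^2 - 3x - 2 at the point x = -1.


Differentiate f(x) = 3x^3 + x^2 - 3x - 2 term by term:
f'(x) = 9x^2 + 2x - 3
Substitute x = -1:
f'(-1) = 9 * (-1)^2 + 2 * (-1) - 3
= 9 - 2 - 3
= 4

4


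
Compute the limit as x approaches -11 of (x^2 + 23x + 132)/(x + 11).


Direct substitution gives 0/0, so we factor the numerator.
Factor: (x^2 + 23x + 132) = (x + 11)(x + 12)
Cancel the common factor (x + 11):
(x^2 + 23x + 132)/(x + 11) = (x + 12)
Now substitute x = -11:
= (-11) - (-12) = 1

1


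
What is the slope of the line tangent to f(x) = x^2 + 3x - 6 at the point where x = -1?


The slope of the tangent line equals f'(x) at the point.
f(x) = x^2 + 3x - 6
f'(x) = 2x + 3
At x = -1:
f'(-1) = 2 * (-1) + 3
= -2 + 3
= 1

1


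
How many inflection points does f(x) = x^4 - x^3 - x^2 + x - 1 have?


Inflection points occur where f''(x) = 0 and concavity changes.
f(x) = x^4 - x^3 - x^2 + x - 1
f'(x) = 4x^3 - 3x^2 - 2x + 1
f''(x) = 12x^2 - 6x - 2
This is a quadratic in x. Use the discriminant to count real roots.
Discriminant = (-6)^2 - 4 * 12 * (-2)
= 36 - (-96)
= 132
Since discriminant > 0, f''(x) = 0 has 2 distinct real solutions.
A quadratic with two distinct real roots changes sign at each root, so concavity changes at both.
Number of inflection points: 2

2


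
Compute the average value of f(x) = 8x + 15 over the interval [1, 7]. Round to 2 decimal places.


Average value = 1/(b-a) * integral from a to b of f(x) dx
First compute the integral of 8x + 15:
F(x) = 4x^2 + 15x
F(7) = 4 * 49 + 15 * 7 = 301
F(1) = 4 * 1 + 15 * 1 = 19
Integral = 301 - 19 = 282
Average = 282 / (7 - 1) = 282 / 6
= 47 = 47.00

47.00


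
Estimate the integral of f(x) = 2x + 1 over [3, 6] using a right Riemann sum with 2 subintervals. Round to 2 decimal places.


Right Riemann sum uses right endpoints of each subinterval.
Interval: [3, 6], n = 2
dx = (6 - 3) / 2 = 3/2
Right endpoints: [9/2, 6]
f values: [10, 13]
Sum = dx * (sum of f values)
= 3/2 * 23
= 69/2 = 34.50

34.50


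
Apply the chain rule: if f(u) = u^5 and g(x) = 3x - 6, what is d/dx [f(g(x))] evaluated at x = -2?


Using the chain rule: (f(g(x)))' = f'(g(x)) * g'(x)
First, find g(-2):
g(-2) = 3 * (-2) - 6 = -12
Next, f'(u) = 5u^4
And g'(x) = 3
So f'(g(-2)) * g'(-2)
= 5 * (-12)^4 * 3
= 5 * 20736 * 3
= 311040

311040


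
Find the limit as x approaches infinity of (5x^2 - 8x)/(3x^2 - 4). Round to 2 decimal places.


For limits at infinity with equal-degree polynomials,
we compare leading coefficients.
Numerator leading term: 5x^2
Denominator leading term: 3x^2
Divide both by x^2:
lim = (5 - 8/x) / (3 - 4/x^2)
As x -> infinity, the 1/x and 1/x^2 terms vanish:
= 5/3 ≈ 1.67

1.67


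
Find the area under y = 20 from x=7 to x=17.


The area under a constant function y = 20 is a rectangle.
Width = 17 - 7 = 10
Height = 20
Area = width * height
= 10 * 20
= 200

200


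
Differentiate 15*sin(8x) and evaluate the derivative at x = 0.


Apply the chain rule to differentiate 15*sin(8x):
d/dx [15*sin(8x)]
= 15 * cos(8x) * d/dx(8x)
= 15 * 8 * cos(8x)
= 120 * cos(8x)
Evaluate at x = 0:
= 120 * cos(0)
= 120 * 1
= 120

120


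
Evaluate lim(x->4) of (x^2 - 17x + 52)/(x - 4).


Direct substitution gives 0/0, so we factor the numerator.
Factor: (x^2 - 17x + 52) = (x - 4)(x - 13)
Cancel the common factor (x - 4):
(x^2 - 17x + 52)/(x - 4) = (x - 13)
Now substitute x = 4:
= (4) - (13) = -9

-9


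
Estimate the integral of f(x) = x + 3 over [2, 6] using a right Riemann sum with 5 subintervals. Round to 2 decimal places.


Right Riemann sum uses right endpoints of each subinterval.
Interval: [2, 6], n = 5
dx = (6 - 2) / 5 = 4/5
Right endpoints: [14/5, 18/5, 22/5, 26/5, 6]
f values: [29/5, 33/5, 37/5, 41/5, 9]
Sum = dx * (sum of f values)
= 4/5 * 37
= 148/5 = 29.60

29.60


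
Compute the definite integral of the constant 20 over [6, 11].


The integral of a constant k over [a, b] equals k * (b - a).
integral from 6 to 11 of 20 dx
= 20 * (11 - 6)
= 20 * 5
= 100

100


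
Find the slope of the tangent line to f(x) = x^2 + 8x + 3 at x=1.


The slope of the tangent line equals f'(x) at the point.
f(x) = x^2 + 8x + 3
f'(x) = 2x + 8
At x = 1:
f'(1) = 2 * 1 + 8
= 2 + 8
= 10

10


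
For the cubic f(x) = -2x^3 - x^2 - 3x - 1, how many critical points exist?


Find where f'(x) = 0:
f(x) = -2x^3 - x^2 - 3x - 1
f'(x) = -6x^2 - 2x - 3
This is a quadratic in x. Use the discriminant to count real roots.
Discriminant = (-2)^2 - 4 * (-6) * (-3)
= 4 - 72
= -68
Since discriminant < 0, f'(x) = 0 has no real solutions.
Number of critical points: 0

0


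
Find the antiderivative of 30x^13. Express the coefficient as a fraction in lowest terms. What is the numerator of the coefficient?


Apply the power rule for integration:
integral of ax^n dx = a/(n+1) * x^(n+1) + C
integral of 30x^13 dx
= 30/14 * x^14 + C
= 15/7 * x^14 + C
The coefficient in lowest terms is 15/7, and its numerator is 15

15


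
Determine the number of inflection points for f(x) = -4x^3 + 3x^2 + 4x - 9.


Inflection points occur where f''(x) = 0 and concavity changes.
f(x) = -4x^3 + 3x^2 + 4x - 9
f'(x) = -12x^2 + 6x + 4
f''(x) = -24x + 6
Set f''(x) = 0:
-24x + 6 = 0
x = -6 / (-24) = 1/4
Since f''(x) is linear (degree 1), it changes sign at this point.
Therefore there is exactly 1 inflection point.

1


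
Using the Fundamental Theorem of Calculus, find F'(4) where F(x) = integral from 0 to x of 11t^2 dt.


By the Fundamental Theorem of Calculus (Part 1):
If F(x) = integral from 0 to x of f(t) dt, then F'(x) = f(x)
Here f(t) = 11t^2
So F'(x) = 11x^2
Evaluate at x = 4:
F'(4) = 11 * 4^2
= 11 * 16
= 176

176


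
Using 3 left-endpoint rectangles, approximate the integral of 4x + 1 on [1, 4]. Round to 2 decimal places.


Left Riemann sum uses left endpoints of each subinterval.
Interval: [1, 4], n = 3
dx = (4 - 1) / 3 = 1
Left endpoints: [1, 2, 3]
f values: [5, 9, 13]
Sum = dx * (sum of f values)
= 1 * 27
= 27 = 27.00

27.00


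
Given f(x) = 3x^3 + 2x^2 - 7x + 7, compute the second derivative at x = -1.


First derivative:
f'(x) = 9x^2 + 4x - 7
Second derivative:
f''(x) = 18x + 4
Substitute x = -1:
f''(-1) = 18 * (-1) + 4
= -18 + 4
= -14

-14


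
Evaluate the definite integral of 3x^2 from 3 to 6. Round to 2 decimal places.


Find the antiderivative of 3x^2:
F(x) = 3/3 * x^3
Apply the Fundamental Theorem of Calculus:
F(6) - F(3)
= 3/3 * 6^3 - 3/3 * 3^3
= 3/3 * (216 - 27)
= 3/3 * 189
= 189 = 189.00

189.00


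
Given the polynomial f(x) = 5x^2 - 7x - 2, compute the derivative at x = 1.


Differentiate term by term using power and sum rules:
f(x) = 5x^2 - 7x - 2
f'(x) = 10x - 7
Substitute x = 1:
f'(1) = 10 * 1 - 7
= 10 - 7
= 3

3


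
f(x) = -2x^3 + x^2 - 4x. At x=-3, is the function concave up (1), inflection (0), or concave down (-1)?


Concavity is determined by the sign of f''(x).
f(x) = -2x^3 + x^2 - 4x
f'(x) = -6x^2 + 2x - 4
f''(x) = -12x + 2
f''(-3) = -12 * (-3) + 2
= 36 + 2
= 38
Since f''(-3) > 0, the function is concave up (1)

1


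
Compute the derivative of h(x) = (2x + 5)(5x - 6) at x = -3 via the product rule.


Let u(x) = 2x + 5 and v(x) = 5x - 6
u'(x) = 2
v'(x) = 5
Product rule: h'(x) = u'(x)*v(x) + u(x)*v'(x)
= 2 * (5x - 6) + (2x + 5) * 5
At x = -3:
u(-3) = 2 * (-3) + 5 = -1
v(-3) = 5 * (-3) - 6 = -21
h'(-3) = 2 * (-21) + (-1) * 5
= -42 - 5
= -47

-47


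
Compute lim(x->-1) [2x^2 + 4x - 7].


Since polynomials are continuous, we use direct substitution.
lim(x->-1) of 2x^2 + 4x - 7
= 2 * (-1)^2 + 4 * (-1) - 7
= 2 - 4 - 7
= -9

-9


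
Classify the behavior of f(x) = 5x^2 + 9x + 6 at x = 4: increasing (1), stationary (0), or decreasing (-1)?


Compute f'(x) to determine behavior:
f'(x) = 10x + 9
f'(4) = 10 * 4 + 9
= 40 + 9
= 49
Since f'(4) > 0, the function is increasing (1)

1


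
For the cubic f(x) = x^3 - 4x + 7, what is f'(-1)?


Differentiate f(x) = x^3 - 4x + 7 term by term:
f'(x) = 3x^2 - 4
Substitute x = -1:
f'(-1) = 3 * (-1)^2 + 0 * (-1) - 4
= 3 + 0 - 4
= -1

-1


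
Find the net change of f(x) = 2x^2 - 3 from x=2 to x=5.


Net change = f(b) - f(a)
f(x) = 2x^2 - 3
Compute f(5):
f(5) = 2 * 5^2 + 0 * 5 - 3
= 50 + 0 - 3
= 47
Compute f(2):
f(2) = 2 * 2^2 + 0 * 2 - 3
= 8 + 0 - 3
= 5
Net change = 47 - 5 = 42

42


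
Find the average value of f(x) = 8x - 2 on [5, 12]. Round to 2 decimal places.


Average value = 1/(b-a) * integral from a to b of f(x) dx
First compute the integral of 8x - 2:
F(x) = 4x^2 - 2x
F(12) = 4 * 144 - 2 * 12 = 552
F(5) = 4 * 25 - 2 * 5 = 90
Integral = 552 - 90 = 462
Average = 462 / (12 - 5) = 462 / 7
= 66 = 66.00

66.00


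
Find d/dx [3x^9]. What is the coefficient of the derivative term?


We apply the power rule: d/dx [ax^n] = a*n * x^(n-1)
d/dx [3x^9]
= 3 * 9 * x^(9-1)
= 27x^8
The coefficient is 27

27


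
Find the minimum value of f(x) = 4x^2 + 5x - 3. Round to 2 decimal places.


For a quadratic f(x) = ax^2 + bx + c with a > 0, the minimum is at the vertex.
Vertex x-coordinate: x = -b/(2a)
x = -(5) / (2 * 4)
x = -5/8
Substitute back to find the minimum value:
f(-5/8) = 4 * (-5/8)^2 + 5 * (-5/8) - 3
= 25/16 - 25/8 - 3
= -73/16 ≈ -4.56

-4.56


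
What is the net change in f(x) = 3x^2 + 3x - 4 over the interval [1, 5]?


Net change = f(b) - f(a)
f(x) = 3x^2 + 3x - 4
Compute f(5):
f(5) = 3 * 5^2 + 3 * 5 - 4
= 75 + 15 - 4
= 86
Compute f(1):
f(1) = 3 * 1^2 + 3 * 1 - 4
= 3 + 3 - 4
= 2
Net change = 86 - 2 = 84

84


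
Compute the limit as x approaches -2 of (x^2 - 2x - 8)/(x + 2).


Direct substitution gives 0/0, so we factor the numerator.
Factor: (x^2 - 2x - 8) = (x + 2)(x - 4)
Cancel the common factor (x + 2):
(x^2 - 2x - 8)/(x + 2) = (x - 4)
Now substitute x = -2:
= (-2) - (4) = -6

-6


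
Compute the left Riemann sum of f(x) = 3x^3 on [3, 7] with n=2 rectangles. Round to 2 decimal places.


Left Riemann sum uses left endpoints of each subinterval.
Interval: [3, 7], n = 2
dx = (7 - 3) / 2 = 2
Left endpoints: [3, 5]
f values: [81, 375]
Sum = dx * (sum of f values)
= 2 * 456
= 912 = 912.00

912.00


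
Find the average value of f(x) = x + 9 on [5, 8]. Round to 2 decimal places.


Average value = 1/(b-a) * integral from a to b of f(x) dx
First compute the integral of x + 9:
F(x) = (1/2)x^2 + 9x
F(8) = 1/2 * 64 + 9 * 8 = 104
F(5) = 1/2 * 25 + 9 * 5 = 115/2
Integral = 104 - 115/2 = 93/2
Average = (93/2) / (8 - 5) = (93/2) / 3
= 31/2 = 15.50

15.50


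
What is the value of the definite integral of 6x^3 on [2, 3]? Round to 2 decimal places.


Find the antiderivative of 6x^3:
F(x) = 6/4 * x^4
Apply the Fundamental Theorem of Calculus:
F(3) - F(2)
= 6/4 * 3^4 - 6/4 * 2^4
= 6/4 * (81 - 16)
= 6/4 * 65
= 195/2 = 97.50

97.50


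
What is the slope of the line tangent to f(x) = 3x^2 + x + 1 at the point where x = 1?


The slope of the tangent line equals f'(x) at the point.
f(x) = 3x^2 + x + 1
f'(x) = 6x + 1
At x = 1:
f'(1) = 6 * 1 + 1
= 6 + 1
= 7

7


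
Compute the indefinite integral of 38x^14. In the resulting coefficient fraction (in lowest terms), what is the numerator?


Apply the power rule for integration:
integral of ax^n dx = a/(n+1) * x^(n+1) + C
integral of 38x^14 dx
= 38/15 * x^15 + C
The coefficient in lowest terms is 38/15, and its numerator is 38

38


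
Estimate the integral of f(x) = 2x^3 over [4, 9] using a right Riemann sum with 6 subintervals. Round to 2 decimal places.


Right Riemann sum uses right endpoints of each subinterval.
Interval: [4, 9], n = 6
dx = (9 - 4) / 6 = 5/6
Right endpoints: [29/6, 17/3, 13/2, 22/3, 49/6, 9]
f values: [24389/108, 9826/27, 2197/4, 21296/27, 117649/108, 1458]
Sum = dx * (sum of f values)
= 5/6 * 53701/12
= 268505/72 ≈ 3729.24

3729.24
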